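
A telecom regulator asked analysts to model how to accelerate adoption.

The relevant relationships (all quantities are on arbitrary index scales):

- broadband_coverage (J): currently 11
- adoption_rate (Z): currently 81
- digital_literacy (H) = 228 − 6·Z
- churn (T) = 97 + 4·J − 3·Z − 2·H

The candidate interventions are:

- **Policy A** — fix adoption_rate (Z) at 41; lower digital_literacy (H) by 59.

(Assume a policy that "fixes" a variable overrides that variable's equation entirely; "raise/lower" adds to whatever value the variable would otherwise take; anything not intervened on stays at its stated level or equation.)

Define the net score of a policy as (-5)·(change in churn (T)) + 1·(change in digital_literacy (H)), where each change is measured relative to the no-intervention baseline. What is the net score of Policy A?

Baseline:
  J = 11
  Z = 81
  H = 228 − 6·81 = -258
  T = 97 + 4·11 − 3·81 − 2·(-258) = 414
Policy A (Z := 41, H − 59):
  J = 11
  Z = 41
  H = 228 − 6·41 (−59 from intervention) = -77
  T = 97 + 4·11 − 3·41 − 2·(-77) = 172
ΔT = 172 − 414 = -242; ΔH = -77 − (-258) = 181
Score = (-5)·(-242) + 1·181 = 1391

1391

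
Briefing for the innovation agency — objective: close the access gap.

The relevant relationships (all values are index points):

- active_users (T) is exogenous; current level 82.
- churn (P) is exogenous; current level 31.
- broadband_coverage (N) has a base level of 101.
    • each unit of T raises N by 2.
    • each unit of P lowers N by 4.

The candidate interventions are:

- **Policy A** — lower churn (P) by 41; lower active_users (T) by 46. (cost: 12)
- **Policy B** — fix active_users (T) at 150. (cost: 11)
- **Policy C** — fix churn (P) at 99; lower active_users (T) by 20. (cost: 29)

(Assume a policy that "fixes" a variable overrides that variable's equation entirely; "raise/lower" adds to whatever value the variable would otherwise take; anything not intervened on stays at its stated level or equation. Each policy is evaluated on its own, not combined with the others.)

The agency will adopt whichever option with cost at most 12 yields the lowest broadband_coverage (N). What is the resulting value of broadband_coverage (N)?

213

Policy A (P − 41, T − 46):
  T = 82 − 46 = 36
  P = 31 − 41 = -10
  N = 101 + 2·36 − 4·(-10) = 213
Policy B (T := 150):
  T = 150
  P = 31
  N = 101 + 2·150 − 4·31 = 277
Comparing — Policy A: N=213, Policy B: N=277. Lowest is 213 (Policy A).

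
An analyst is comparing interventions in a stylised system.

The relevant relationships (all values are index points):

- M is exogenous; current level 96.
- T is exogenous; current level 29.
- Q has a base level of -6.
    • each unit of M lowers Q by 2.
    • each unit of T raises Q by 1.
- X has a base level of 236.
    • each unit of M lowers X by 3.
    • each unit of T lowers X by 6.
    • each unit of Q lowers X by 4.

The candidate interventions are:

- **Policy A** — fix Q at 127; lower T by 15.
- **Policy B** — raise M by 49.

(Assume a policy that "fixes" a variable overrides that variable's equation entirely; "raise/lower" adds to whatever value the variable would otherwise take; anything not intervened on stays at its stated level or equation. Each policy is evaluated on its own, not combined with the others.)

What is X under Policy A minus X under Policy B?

-1339

Policy A (Q := 127, T − 15):
  M = 96
  T = 29 − 15 = 14
  Q = 127
  X = 236 − 3·96 − 6·14 − 4·127 = -644
Policy B (M + 49):
  M = 96 + 49 = 145
  T = 29
  Q = -6 − 2·145 + 29 = -267
  X = 236 − 3·145 − 6·29 − 4·(-267) = 695
X: -644 − 695 = -1339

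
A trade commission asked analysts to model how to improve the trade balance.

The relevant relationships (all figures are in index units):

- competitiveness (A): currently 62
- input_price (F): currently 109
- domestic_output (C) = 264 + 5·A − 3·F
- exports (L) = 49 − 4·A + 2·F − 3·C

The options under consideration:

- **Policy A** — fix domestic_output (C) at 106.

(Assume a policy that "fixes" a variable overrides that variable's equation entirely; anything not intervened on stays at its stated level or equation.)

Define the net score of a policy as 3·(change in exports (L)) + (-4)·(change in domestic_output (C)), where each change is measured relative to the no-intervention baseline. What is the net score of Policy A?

1833

Baseline:
  A = 62
  F = 109
  C = 264 + 5·62 − 3·109 = 247
  L = 49 − 4·62 + 2·109 − 3·247 = -722
Policy A (C := 106):
  A = 62
  F = 109
  C = 106
  L = 49 − 4·62 + 2·109 − 3·106 = -299
ΔL = -299 − (-722) = 423; ΔC = 106 − 247 = -141
Score = 3·423 + (-4)·(-141) = 1833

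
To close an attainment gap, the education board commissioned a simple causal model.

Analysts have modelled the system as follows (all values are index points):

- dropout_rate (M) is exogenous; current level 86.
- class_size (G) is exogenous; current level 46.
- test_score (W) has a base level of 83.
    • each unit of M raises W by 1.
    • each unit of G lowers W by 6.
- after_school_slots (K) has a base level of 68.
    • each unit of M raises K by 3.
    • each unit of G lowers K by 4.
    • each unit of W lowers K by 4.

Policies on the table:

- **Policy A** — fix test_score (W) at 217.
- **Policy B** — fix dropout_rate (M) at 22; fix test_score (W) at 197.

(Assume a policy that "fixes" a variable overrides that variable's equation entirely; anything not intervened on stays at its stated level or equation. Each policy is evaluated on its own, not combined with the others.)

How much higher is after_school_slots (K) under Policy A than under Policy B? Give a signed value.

Policy A (W := 217):
  M = 86
  G = 46
  W = 217
  K = 68 + 3·86 − 4·46 − 4·217 = -726
Policy B (M := 22, W := 197):
  M = 22
  G = 46
  W = 197
  K = 68 + 3·22 − 4·46 − 4·197 = -838
K: -726 − (-838) = 112

112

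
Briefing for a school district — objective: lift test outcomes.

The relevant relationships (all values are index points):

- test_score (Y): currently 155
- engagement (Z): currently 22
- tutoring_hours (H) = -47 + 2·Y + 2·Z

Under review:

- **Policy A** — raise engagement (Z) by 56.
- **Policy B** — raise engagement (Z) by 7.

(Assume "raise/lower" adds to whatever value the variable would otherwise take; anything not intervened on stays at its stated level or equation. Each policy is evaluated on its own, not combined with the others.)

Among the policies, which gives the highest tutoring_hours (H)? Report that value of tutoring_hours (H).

419

Policy A (Z + 56):
  Y = 155
  Z = 22 + 56 = 78
  H = -47 + 2·155 + 2·78 = 419
Policy B (Z + 7):
  Y = 155
  Z = 22 + 7 = 29
  H = -47 + 2·155 + 2·29 = 321
Comparing — Policy A: H=419, Policy B: H=321. Highest is 419 (Policy A).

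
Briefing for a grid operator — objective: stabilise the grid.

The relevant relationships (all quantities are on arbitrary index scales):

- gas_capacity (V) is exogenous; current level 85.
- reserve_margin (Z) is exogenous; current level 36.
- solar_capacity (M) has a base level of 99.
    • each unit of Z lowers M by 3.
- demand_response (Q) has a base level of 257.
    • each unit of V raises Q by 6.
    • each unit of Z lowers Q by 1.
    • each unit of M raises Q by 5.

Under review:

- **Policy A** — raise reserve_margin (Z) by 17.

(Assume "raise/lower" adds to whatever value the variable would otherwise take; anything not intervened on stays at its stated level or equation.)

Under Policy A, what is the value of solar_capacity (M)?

Policy A (Z + 17):
  Z = 36 + 17 = 53
  M = 99 − 3·53 = -60

-60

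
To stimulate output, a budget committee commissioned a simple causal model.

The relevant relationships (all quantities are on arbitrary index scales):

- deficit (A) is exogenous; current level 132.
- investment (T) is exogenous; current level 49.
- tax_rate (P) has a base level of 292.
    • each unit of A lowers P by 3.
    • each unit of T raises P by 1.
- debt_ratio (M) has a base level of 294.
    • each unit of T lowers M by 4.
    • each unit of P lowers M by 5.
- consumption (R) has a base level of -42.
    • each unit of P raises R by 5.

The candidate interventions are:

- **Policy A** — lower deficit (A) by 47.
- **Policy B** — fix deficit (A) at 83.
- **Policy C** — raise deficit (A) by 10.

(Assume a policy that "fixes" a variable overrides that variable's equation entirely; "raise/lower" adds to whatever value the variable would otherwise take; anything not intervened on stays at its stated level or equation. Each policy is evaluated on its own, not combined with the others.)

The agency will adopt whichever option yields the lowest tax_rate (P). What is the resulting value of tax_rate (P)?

Policy A (A − 47):
  A = 132 − 47 = 85
  T = 49
  P = 292 − 3·85 + 49 = 86
Policy B (A := 83):
  A = 83
  T = 49
  P = 292 − 3·83 + 49 = 92
Policy C (A + 10):
  A = 132 + 10 = 142
  T = 49
  P = 292 − 3·142 + 49 = -85
Comparing — Policy A: P=86, Policy B: P=92, Policy C: P=-85. Lowest is -85 (Policy C).

-85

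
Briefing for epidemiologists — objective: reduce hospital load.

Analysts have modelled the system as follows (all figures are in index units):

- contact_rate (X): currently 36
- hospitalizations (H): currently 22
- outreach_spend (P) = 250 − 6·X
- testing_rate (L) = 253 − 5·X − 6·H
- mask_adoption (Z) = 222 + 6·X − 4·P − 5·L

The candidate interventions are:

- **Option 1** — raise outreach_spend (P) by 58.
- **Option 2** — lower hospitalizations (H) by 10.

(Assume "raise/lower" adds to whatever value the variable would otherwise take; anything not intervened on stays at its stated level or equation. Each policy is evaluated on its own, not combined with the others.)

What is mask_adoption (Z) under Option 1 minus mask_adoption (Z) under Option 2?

Option 1 (P + 58):
  X = 36
  H = 22
  P = 250 − 6·36 (+58 from intervention) = 92
  L = 253 − 5·36 − 6·22 = -59
  Z = 222 + 6·36 − 4·92 − 5·(-59) = 365
Option 2 (H − 10):
  X = 36
  H = 22 − 10 = 12
  P = 250 − 6·36 = 34
  L = 253 − 5·36 − 6·12 = 1
  Z = 222 + 6·36 − 4·34 − 5·1 = 297
Z: 365 − 297 = 68

68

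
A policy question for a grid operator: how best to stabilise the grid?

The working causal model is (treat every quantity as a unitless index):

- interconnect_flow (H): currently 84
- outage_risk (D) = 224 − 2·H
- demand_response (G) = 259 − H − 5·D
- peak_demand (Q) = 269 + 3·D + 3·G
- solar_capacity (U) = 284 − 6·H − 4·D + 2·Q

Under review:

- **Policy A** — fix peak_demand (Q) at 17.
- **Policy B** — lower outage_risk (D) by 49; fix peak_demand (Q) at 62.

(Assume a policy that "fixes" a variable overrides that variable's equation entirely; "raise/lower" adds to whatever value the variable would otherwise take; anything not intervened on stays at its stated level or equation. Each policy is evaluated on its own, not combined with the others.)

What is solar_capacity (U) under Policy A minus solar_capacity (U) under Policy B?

-286

Policy A (Q := 17):
  H = 84
  D = 224 − 2·84 = 56
  G = 259 − 84 − 5·56 = -105
  Q = 17
  U = 284 − 6·84 − 4·56 + 2·17 = -410
Policy B (D − 49, Q := 62):
  H = 84
  D = 224 − 2·84 (−49 from intervention) = 7
  G = 259 − 84 − 5·7 = 140
  Q = 62
  U = 284 − 6·84 − 4·7 + 2·62 = -124
U: -410 − (-124) = -286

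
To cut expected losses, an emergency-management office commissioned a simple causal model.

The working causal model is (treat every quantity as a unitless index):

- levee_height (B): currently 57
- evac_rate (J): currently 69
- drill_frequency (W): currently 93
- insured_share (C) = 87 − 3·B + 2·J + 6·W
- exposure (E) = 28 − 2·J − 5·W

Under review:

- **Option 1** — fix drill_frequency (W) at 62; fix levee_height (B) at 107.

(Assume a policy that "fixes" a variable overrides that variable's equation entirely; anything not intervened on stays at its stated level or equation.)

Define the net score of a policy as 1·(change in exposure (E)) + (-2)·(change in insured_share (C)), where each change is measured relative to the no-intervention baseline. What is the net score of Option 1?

827

Baseline:
  B = 57
  J = 69
  W = 93
  C = 87 − 3·57 + 2·69 + 6·93 = 612
  E = 28 − 2·69 − 5·93 = -575
Option 1 (W := 62, B := 107):
  B = 107
  J = 69
  W = 62
  C = 87 − 3·107 + 2·69 + 6·62 = 276
  E = 28 − 2·69 − 5·62 = -420
ΔE = -420 − (-575) = 155; ΔC = 276 − 612 = -336
Score = 1·155 + (-2)·(-336) = 827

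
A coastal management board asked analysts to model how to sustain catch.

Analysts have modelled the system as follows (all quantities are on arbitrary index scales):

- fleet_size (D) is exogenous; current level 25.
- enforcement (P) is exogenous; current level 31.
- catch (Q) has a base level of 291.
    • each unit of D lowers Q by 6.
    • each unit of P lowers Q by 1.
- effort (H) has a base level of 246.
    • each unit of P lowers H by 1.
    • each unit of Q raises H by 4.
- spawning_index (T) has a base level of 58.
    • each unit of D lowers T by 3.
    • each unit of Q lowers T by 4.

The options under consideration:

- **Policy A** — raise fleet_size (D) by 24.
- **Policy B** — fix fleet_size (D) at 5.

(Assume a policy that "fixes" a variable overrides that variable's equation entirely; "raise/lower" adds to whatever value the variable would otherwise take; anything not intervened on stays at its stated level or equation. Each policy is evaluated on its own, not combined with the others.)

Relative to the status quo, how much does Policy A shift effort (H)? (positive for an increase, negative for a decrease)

-576

Baseline:
  D = 25
  P = 31
  Q = 291 − 6·25 − 31 = 110
  H = 246 − 31 + 4·110 = 655
Policy A (D + 24):
  D = 25 + 24 = 49
  P = 31
  Q = 291 − 6·49 − 31 = -34
  H = 246 − 31 + 4·(-34) = 79
Change in H: 79 − 655 = -576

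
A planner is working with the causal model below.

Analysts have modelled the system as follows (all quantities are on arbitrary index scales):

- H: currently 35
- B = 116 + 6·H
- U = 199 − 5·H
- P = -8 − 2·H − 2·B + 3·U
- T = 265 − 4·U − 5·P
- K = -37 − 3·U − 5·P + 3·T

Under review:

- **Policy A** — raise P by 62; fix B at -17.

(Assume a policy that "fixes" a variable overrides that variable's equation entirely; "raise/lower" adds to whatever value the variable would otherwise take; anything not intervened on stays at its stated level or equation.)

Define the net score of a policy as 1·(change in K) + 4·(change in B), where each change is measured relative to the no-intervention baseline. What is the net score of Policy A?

-16332

Baseline:
  H = 35
  B = 116 + 6·35 = 326
  U = 199 − 5·35 = 24
  P = -8 − 2·35 − 2·326 + 3·24 = -658
  T = 265 − 4·24 − 5·(-658) = 3459
  K = -37 − 3·24 − 5·(-658) + 3·3459 = 13558
Policy A (P + 62, B := -17):
  H = 35
  B = -17
  U = 199 − 5·35 = 24
  P = -8 − 2·35 − 2·(-17) + 3·24 (+62 from intervention) = 90
  T = 265 − 4·24 − 5·90 = -281
  K = -37 − 3·24 − 5·90 + 3·(-281) = -1402
ΔK = -1402 − 13558 = -14960; ΔB = -17 − 326 = -343
Score = 1·(-14960) + 4·(-343) = -16332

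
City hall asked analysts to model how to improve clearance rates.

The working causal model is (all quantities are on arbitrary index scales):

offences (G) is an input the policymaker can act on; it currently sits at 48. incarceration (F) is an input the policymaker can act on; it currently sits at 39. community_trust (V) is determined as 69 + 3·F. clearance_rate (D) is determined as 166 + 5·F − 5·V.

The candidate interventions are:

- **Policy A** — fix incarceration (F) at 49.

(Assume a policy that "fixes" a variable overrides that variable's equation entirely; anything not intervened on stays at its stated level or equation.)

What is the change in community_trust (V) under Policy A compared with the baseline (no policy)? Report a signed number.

Baseline:
  F = 39
  V = 69 + 3·39 = 186
Policy A (F := 49):
  F = 49
  V = 69 + 3·49 = 216
Change in V: 216 − 186 = 30

30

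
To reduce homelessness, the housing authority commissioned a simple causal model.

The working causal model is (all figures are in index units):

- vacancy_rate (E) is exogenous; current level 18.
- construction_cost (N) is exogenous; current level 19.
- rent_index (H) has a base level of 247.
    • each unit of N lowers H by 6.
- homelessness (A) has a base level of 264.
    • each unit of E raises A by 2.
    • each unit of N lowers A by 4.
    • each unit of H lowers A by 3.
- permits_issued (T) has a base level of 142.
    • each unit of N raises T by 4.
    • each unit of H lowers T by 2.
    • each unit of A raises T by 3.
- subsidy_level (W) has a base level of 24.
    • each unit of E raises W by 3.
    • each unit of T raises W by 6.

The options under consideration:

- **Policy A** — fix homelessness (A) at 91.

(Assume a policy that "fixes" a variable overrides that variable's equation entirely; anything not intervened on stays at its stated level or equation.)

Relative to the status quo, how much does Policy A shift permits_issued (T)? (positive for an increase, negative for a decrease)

Baseline:
  E = 18
  N = 19
  H = 247 − 6·19 = 133
  A = 264 + 2·18 − 4·19 − 3·133 = -175
  T = 142 + 4·19 − 2·133 + 3·(-175) = -573
Policy A (A := 91):
  E = 18
  N = 19
  H = 247 − 6·19 = 133
  A = 91
  T = 142 + 4·19 − 2·133 + 3·91 = 225
Change in T: 225 − (-573) = 798

798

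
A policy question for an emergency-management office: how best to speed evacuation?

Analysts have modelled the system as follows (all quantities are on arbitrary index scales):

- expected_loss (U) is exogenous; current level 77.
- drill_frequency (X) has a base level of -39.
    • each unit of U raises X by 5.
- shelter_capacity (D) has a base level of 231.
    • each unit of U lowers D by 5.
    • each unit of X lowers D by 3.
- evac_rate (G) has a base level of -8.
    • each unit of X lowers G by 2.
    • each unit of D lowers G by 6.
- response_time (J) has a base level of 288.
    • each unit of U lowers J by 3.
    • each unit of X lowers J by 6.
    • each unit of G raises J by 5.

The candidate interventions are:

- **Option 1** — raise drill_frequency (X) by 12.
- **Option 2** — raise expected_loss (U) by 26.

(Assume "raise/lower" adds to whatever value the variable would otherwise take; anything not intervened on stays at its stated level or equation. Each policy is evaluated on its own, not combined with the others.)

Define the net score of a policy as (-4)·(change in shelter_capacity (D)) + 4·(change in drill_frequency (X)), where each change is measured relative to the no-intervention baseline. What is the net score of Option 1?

192

Baseline:
  U = 77
  X = -39 + 5·77 = 346
  D = 231 − 5·77 − 3·346 = -1192
Option 1 (X + 12):
  U = 77
  X = -39 + 5·77 (+12 from intervention) = 358
  D = 231 − 5·77 − 3·358 = -1228
ΔD = -1228 − (-1192) = -36; ΔX = 358 − 346 = 12
Score = (-4)·(-36) + 4·12 = 192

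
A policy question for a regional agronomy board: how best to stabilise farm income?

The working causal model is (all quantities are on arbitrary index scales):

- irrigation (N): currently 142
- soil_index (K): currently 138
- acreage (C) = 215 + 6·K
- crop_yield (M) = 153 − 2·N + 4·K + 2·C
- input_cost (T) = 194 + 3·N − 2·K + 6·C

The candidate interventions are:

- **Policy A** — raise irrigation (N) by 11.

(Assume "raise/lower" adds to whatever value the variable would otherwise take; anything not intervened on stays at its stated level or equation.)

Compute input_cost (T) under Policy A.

6635

Policy A (N + 11):
  N = 142 + 11 = 153
  K = 138
  C = 215 + 6·138 = 1043
  T = 194 + 3·153 − 2·138 + 6·1043 = 6635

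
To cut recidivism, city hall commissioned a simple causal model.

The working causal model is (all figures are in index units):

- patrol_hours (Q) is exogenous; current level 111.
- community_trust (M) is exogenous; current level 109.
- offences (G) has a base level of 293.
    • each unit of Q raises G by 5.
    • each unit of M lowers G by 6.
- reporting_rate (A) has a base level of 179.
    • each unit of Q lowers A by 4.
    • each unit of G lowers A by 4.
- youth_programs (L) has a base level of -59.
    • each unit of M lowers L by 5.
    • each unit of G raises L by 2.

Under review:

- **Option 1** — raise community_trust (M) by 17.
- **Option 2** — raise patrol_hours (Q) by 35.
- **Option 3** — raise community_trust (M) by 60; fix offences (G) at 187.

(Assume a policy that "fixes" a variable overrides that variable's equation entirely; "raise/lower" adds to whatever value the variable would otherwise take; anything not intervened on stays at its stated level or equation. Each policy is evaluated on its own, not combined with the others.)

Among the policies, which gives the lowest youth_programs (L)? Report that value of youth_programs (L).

-530

Option 1 (M + 17):
  Q = 111
  M = 109 + 17 = 126
  G = 293 + 5·111 − 6·126 = 92
  L = -59 − 5·126 + 2·92 = -505
Option 2 (Q + 35):
  Q = 111 + 35 = 146
  M = 109
  G = 293 + 5·146 − 6·109 = 369
  L = -59 − 5·109 + 2·369 = 134
Option 3 (M + 60, G := 187):
  Q = 111
  M = 109 + 60 = 169
  G = 187
  L = -59 − 5·169 + 2·187 = -530
Comparing — Option 1: L=-505, Option 2: L=134, Option 3: L=-530. Lowest is -530 (Option 3).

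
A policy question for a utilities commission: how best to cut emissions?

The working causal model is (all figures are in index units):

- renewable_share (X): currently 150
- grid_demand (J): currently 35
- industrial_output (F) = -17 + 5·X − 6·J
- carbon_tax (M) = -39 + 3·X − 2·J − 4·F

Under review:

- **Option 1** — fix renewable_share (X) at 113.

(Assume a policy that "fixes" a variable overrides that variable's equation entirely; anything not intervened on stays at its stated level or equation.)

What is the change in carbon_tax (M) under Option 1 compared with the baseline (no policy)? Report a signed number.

Baseline:
  X = 150
  J = 35
  F = -17 + 5·150 − 6·35 = 523
  M = -39 + 3·150 − 2·35 − 4·523 = -1751
Option 1 (X := 113):
  X = 113
  J = 35
  F = -17 + 5·113 − 6·35 = 338
  M = -39 + 3·113 − 2·35 − 4·338 = -1122
Change in M: -1122 − (-1751) = 629

629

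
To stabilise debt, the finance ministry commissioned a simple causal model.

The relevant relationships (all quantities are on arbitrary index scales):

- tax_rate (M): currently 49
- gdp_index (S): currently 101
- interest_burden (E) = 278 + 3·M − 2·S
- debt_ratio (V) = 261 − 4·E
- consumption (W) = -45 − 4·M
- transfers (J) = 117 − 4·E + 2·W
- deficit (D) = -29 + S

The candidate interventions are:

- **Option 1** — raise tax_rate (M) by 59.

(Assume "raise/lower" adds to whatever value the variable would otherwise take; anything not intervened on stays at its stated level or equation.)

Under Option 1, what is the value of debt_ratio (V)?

Option 1 (M + 59):
  M = 49 + 59 = 108
  S = 101
  E = 278 + 3·108 − 2·101 = 400
  V = 261 − 4·400 = -1339

-1339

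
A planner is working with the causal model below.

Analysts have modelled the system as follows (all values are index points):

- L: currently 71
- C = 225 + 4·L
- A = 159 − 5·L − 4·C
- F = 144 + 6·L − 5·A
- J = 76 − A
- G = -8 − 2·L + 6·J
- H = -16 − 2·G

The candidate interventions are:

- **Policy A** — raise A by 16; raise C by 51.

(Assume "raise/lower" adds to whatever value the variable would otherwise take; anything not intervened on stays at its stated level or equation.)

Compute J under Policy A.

Policy A (A + 16, C + 51):
  L = 71
  C = 225 + 4·71 (+51 from intervention) = 560
  A = 159 − 5·71 − 4·560 (+16 from intervention) = -2420
  J = 76 − (-2420) = 2496

2496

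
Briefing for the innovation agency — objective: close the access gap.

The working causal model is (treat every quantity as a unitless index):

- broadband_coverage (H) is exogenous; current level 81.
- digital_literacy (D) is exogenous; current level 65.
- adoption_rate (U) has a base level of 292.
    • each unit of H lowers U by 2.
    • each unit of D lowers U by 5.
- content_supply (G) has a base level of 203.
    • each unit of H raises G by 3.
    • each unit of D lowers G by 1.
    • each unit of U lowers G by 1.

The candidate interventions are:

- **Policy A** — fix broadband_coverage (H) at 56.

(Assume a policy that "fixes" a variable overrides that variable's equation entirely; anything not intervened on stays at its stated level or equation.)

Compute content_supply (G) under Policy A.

Policy A (H := 56):
  H = 56
  D = 65
  U = 292 − 2·56 − 5·65 = -145
  G = 203 + 3·56 − 65 − (-145) = 451

451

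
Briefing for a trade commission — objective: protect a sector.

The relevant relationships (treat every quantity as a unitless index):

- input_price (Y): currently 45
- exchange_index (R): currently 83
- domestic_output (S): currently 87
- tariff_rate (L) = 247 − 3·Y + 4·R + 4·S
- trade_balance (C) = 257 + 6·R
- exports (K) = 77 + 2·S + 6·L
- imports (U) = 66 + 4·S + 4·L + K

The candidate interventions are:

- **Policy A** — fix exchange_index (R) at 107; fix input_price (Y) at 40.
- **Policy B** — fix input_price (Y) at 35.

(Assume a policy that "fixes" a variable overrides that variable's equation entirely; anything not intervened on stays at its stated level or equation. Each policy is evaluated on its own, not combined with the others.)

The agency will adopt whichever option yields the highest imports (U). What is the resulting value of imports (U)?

9695

Policy A (R := 107, Y := 40):
  Y = 40
  R = 107
  S = 87
  L = 247 − 3·40 + 4·107 + 4·87 = 903
  K = 77 + 2·87 + 6·903 = 5669
  U = 66 + 4·87 + 4·903 + 5669 = 9695
Policy B (Y := 35):
  Y = 35
  R = 83
  S = 87
  L = 247 − 3·35 + 4·83 + 4·87 = 822
  K = 77 + 2·87 + 6·822 = 5183
  U = 66 + 4·87 + 4·822 + 5183 = 8885
Comparing — Policy A: U=9695, Policy B: U=8885. Highest is 9695 (Policy A).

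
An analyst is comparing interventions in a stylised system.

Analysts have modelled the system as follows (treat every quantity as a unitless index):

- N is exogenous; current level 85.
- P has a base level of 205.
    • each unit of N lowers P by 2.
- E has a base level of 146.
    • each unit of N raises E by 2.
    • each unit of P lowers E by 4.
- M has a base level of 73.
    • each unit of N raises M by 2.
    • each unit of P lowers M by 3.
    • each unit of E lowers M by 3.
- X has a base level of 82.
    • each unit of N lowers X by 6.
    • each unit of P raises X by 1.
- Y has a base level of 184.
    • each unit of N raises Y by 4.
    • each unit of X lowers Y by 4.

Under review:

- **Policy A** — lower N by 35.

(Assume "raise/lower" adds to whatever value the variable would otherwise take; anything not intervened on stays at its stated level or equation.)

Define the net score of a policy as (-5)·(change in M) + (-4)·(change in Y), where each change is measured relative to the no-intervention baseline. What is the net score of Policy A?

Baseline:
  N = 85
  P = 205 − 2·85 = 35
  E = 146 + 2·85 − 4·35 = 176
  M = 73 + 2·85 − 3·35 − 3·176 = -390
  X = 82 − 6·85 + 35 = -393
  Y = 184 + 4·85 − 4·(-393) = 2096
Policy A (N − 35):
  N = 85 − 35 = 50
  P = 205 − 2·50 = 105
  E = 146 + 2·50 − 4·105 = -174
  M = 73 + 2·50 − 3·105 − 3·(-174) = 380
  X = 82 − 6·50 + 105 = -113
  Y = 184 + 4·50 − 4·(-113) = 836
ΔM = 380 − (-390) = 770; ΔY = 836 − 2096 = -1260
Score = (-5)·770 + (-4)·(-1260) = 1190

1190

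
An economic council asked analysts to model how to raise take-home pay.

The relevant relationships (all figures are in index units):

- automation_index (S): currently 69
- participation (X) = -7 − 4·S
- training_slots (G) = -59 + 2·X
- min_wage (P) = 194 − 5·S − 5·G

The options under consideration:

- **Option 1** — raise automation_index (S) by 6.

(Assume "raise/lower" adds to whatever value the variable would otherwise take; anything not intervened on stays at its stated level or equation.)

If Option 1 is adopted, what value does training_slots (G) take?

Option 1 (S + 6):
  S = 69 + 6 = 75
  X = -7 − 4·75 = -307
  G = -59 + 2·(-307) = -673

-673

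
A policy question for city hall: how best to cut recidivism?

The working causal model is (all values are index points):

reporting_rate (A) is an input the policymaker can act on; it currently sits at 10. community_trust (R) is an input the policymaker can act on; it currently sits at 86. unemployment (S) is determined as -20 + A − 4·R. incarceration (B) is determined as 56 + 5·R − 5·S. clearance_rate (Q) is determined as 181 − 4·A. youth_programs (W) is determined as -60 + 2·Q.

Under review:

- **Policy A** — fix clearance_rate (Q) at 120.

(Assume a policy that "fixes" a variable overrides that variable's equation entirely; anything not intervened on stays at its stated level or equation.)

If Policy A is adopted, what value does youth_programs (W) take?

180

Policy A (Q := 120):
  A = 10
  Q = 120
  W = -60 + 2·120 = 180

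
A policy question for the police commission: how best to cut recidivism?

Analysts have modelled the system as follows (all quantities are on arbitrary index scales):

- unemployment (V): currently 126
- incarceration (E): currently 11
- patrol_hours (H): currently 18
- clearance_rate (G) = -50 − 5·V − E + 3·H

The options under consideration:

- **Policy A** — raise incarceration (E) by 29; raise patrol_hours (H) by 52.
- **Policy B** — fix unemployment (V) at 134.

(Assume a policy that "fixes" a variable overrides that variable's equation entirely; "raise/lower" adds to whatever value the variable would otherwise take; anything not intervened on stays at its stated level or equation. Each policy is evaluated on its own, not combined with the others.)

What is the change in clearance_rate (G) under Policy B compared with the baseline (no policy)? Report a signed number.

-40

Baseline:
  V = 126
  E = 11
  H = 18
  G = -50 − 5·126 − 11 + 3·18 = -637
Policy B (V := 134):
  V = 134
  E = 11
  H = 18
  G = -50 − 5·134 − 11 + 3·18 = -677
Change in G: -677 − (-637) = -40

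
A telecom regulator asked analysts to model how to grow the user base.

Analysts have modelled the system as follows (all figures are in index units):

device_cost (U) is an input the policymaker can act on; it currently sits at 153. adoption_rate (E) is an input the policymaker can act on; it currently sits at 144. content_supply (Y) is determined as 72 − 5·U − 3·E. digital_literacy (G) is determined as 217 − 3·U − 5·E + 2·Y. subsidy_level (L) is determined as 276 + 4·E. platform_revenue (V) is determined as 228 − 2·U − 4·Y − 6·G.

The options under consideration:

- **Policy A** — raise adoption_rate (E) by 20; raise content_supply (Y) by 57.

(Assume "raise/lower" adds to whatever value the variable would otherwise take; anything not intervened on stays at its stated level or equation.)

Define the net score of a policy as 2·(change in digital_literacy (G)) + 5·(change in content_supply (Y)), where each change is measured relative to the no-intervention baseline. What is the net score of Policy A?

Baseline:
  U = 153
  E = 144
  Y = 72 − 5·153 − 3·144 = -1125
  G = 217 − 3·153 − 5·144 + 2·(-1125) = -3212
Policy A (E + 20, Y + 57):
  U = 153
  E = 144 + 20 = 164
  Y = 72 − 5·153 − 3·164 (+57 from intervention) = -1128
  G = 217 − 3·153 − 5·164 + 2·(-1128) = -3318
ΔG = -3318 − (-3212) = -106; ΔY = -1128 − (-1125) = -3
Score = 2·(-106) + 5·(-3) = -227

-227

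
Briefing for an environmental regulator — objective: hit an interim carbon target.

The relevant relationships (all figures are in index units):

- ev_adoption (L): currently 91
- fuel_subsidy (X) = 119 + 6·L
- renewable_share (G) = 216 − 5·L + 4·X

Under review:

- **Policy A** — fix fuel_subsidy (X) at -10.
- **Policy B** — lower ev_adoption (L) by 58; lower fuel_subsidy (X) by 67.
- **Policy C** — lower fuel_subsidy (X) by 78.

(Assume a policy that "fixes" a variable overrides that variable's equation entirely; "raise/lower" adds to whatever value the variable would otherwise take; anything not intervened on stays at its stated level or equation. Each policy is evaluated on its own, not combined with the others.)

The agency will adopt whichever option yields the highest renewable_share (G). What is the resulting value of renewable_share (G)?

2109

Policy A (X := -10):
  L = 91
  X = -10
  G = 216 − 5·91 + 4·(-10) = -279
Policy B (L − 58, X − 67):
  L = 91 − 58 = 33
  X = 119 + 6·33 (−67 from intervention) = 250
  G = 216 − 5·33 + 4·250 = 1051
Policy C (X − 78):
  L = 91
  X = 119 + 6·91 (−78 from intervention) = 587
  G = 216 − 5·91 + 4·587 = 2109
Comparing — Policy A: G=-279, Policy B: G=1051, Policy C: G=2109. Highest is 2109 (Policy C).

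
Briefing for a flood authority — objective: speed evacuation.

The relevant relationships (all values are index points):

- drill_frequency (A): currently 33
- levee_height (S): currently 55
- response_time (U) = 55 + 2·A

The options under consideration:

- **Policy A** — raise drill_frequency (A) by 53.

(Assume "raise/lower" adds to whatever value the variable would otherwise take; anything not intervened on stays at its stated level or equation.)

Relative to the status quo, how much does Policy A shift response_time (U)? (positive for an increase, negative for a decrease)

106

Baseline:
  A = 33
  U = 55 + 2·33 = 121
Policy A (A + 53):
  A = 33 + 53 = 86
  U = 55 + 2·86 = 227
Change in U: 227 − 121 = 106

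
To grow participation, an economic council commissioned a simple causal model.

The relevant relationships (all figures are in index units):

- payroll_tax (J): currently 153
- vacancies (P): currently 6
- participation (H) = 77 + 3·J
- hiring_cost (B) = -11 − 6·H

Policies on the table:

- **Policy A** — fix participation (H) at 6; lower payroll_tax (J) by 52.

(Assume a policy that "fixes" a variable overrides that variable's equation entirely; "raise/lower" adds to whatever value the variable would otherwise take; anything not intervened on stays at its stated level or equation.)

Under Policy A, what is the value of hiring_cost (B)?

Policy A (H := 6, J − 52):
  J = 153 − 52 = 101
  H = 6
  B = -11 − 6·6 = -47

-47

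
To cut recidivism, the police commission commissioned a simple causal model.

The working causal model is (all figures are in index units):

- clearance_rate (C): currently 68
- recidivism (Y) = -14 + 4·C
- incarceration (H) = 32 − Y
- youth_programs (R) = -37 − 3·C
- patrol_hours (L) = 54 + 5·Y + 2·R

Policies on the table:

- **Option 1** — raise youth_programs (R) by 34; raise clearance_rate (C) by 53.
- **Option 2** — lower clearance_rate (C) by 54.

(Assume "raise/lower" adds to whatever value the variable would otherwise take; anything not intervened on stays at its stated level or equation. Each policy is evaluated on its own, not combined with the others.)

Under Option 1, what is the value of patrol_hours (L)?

1672

Option 1 (R + 34, C + 53):
  C = 68 + 53 = 121
  Y = -14 + 4·121 = 470
  R = -37 − 3·121 (+34 from intervention) = -366
  L = 54 + 5·470 + 2·(-366) = 1672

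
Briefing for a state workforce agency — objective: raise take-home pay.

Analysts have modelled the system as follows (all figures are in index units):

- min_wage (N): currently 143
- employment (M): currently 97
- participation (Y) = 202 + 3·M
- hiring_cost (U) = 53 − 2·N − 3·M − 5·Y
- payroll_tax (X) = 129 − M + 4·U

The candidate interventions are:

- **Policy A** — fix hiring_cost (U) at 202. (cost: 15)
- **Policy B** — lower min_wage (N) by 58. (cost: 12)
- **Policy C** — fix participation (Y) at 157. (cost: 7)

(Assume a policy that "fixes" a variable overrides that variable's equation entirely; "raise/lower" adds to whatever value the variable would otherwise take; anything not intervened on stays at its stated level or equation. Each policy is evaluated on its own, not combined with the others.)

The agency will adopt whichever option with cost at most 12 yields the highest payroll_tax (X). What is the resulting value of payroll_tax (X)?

Policy B (N − 58):
  N = 143 − 58 = 85
  M = 97
  Y = 202 + 3·97 = 493
  U = 53 − 2·85 − 3·97 − 5·493 = -2873
  X = 129 − 97 + 4·(-2873) = -11460
Policy C (Y := 157):
  N = 143
  M = 97
  Y = 157
  U = 53 − 2·143 − 3·97 − 5·157 = -1309
  X = 129 − 97 + 4·(-1309) = -5204
Comparing — Policy B: X=-11460, Policy C: X=-5204. Highest is -5204 (Policy C).

-5204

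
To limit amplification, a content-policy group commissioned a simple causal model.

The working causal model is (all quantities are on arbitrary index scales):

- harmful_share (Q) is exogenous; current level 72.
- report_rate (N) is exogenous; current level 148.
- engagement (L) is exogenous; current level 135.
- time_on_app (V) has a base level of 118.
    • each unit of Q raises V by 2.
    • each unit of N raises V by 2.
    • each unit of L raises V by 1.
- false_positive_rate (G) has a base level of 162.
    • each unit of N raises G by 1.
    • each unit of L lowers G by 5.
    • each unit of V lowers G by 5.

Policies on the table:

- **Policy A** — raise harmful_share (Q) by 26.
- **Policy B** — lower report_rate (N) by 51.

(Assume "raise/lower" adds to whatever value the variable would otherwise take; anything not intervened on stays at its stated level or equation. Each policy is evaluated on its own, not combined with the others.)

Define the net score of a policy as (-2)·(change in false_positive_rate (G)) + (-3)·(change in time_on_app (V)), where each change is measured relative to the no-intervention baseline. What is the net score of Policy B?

-612

Baseline:
  Q = 72
  N = 148
  L = 135
  V = 118 + 2·72 + 2·148 + 135 = 693
  G = 162 + 148 − 5·135 − 5·693 = -3830
Policy B (N − 51):
  Q = 72
  N = 148 − 51 = 97
  L = 135
  V = 118 + 2·72 + 2·97 + 135 = 591
  G = 162 + 97 − 5·135 − 5·591 = -3371
ΔG = -3371 − (-3830) = 459; ΔV = 591 − 693 = -102
Score = (-2)·459 + (-3)·(-102) = -612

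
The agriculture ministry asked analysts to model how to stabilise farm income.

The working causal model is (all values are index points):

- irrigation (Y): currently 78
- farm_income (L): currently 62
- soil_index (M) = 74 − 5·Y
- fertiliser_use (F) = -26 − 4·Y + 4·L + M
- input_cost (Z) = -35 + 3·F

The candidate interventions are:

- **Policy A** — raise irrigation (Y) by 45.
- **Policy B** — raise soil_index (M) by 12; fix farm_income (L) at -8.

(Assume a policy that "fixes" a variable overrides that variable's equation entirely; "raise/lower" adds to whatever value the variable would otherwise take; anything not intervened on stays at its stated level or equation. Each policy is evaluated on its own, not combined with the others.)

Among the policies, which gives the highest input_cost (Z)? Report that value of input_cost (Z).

Policy A (Y + 45):
  Y = 78 + 45 = 123
  L = 62
  M = 74 − 5·123 = -541
  F = -26 − 4·123 + 4·62 + (-541) = -811
  Z = -35 + 3·(-811) = -2468
Policy B (M + 12, L := -8):
  Y = 78
  L = -8
  M = 74 − 5·78 (+12 from intervention) = -304
  F = -26 − 4·78 + 4·(-8) + (-304) = -674
  Z = -35 + 3·(-674) = -2057
Comparing — Policy A: Z=-2468, Policy B: Z=-2057. Highest is -2057 (Policy B).

-2057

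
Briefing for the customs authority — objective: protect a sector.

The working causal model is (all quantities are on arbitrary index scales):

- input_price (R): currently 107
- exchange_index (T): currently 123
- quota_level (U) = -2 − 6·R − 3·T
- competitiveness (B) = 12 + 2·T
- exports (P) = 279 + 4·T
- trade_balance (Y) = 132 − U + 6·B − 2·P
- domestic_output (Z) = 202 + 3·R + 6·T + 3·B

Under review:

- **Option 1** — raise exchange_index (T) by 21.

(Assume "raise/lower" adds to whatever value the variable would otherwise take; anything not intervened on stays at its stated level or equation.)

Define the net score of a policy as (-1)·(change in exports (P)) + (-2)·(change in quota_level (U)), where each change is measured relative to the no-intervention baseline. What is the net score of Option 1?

Baseline:
  R = 107
  T = 123
  U = -2 − 6·107 − 3·123 = -1013
  P = 279 + 4·123 = 771
Option 1 (T + 21):
  R = 107
  T = 123 + 21 = 144
  U = -2 − 6·107 − 3·144 = -1076
  P = 279 + 4·144 = 855
ΔP = 855 − 771 = 84; ΔU = -1076 − (-1013) = -63
Score = (-1)·84 + (-2)·(-63) = 42

42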